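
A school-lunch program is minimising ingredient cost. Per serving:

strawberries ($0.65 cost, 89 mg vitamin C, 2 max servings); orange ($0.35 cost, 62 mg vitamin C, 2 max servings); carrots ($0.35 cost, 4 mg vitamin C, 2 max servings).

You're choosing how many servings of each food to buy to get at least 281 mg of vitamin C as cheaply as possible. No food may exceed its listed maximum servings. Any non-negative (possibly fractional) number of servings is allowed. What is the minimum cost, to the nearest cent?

Cost per mg of vitamin C: orange $0.0056, strawberries $0.0073, carrots $0.0875.
Take 2 servings of orange: +124.0 mg vitamin C for $0.70 (total $0.70, still need 157.0 mg).
Take 1.764 servings of strawberries: +157.0 mg vitamin C for $1.15 (total $1.85, still need 0.0 mg).
Filling from the cheapest source first is optimal under one linear minimum: $1.85.

$1.85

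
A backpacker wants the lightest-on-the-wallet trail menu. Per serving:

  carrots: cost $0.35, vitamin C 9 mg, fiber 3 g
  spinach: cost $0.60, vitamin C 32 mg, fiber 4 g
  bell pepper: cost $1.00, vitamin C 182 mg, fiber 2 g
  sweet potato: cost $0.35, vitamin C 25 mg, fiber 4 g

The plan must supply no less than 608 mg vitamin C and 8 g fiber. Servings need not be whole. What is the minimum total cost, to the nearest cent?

$3.42

At the optimum either one food covers both requirements or two foods hit both targets exactly; no other combination can be cheaper.
carrots only: max(608/9, 8/3) = 67.56 servings → $23.64.
spinach only: max(608/32, 8/4) = 19 servings → $11.40.
bell pepper only: max(608/182, 8/2) = 4 servings → $4.00.
sweet potato only: max(608/25, 8/4) = 24.32 servings → $8.51.
carrots + spinach: intersection lies outside the first quadrant.
carrots + bell pepper with both tight: 0.4545 servings and 3.318 servings → $3.48.
carrots + sweet potato: the both-tight solution has a negative serving — not a feasible corner.
spinach + bell pepper with both tight: 0.3614 servings and 3.277 servings → $3.49.
spinach + sweet potato: intersection lies outside the first quadrant.
bell pepper + sweet potato with both tight: 3.292 servings and 0.354 servings → $3.42.
Cheapest feasible corner: $3.42.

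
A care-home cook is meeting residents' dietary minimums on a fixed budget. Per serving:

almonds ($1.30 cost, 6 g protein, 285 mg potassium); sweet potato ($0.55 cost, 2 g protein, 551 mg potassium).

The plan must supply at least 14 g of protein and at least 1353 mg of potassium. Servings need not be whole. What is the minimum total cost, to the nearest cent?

$3.21

With two linear requirements the optimum uses one or two foods; enumerate the corners.
almonds only: max(14/6, 1353/285) = 4.747 servings → $6.17.
sweet potato only: max(14/2, 1353/551) = 7 servings → $3.85.
almonds + sweet potato with both tight: 1.83 servings and 1.509 servings → $3.21.
So the least-cost plan costs $3.21.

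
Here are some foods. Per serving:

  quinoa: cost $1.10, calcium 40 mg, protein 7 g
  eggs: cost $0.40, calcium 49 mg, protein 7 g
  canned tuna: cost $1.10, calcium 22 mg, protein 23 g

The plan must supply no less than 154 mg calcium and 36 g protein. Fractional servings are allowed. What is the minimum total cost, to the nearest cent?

$1.91

Minimising a linear cost over {calcium ≥ 154, protein ≥ 36, servings ≥ 0} — the optimum is at a vertex, using one or two foods.
quinoa only: max(154/40, 36/7) = 5.143 servings → $5.66.
eggs only: max(154/49, 36/7) = 5.143 servings → $2.06.
canned tuna only: max(154/22, 36/23) = 7 servings → $7.70.
quinoa + eggs: intersection lies outside the first quadrant.
quinoa + canned tuna with both tight: 3.59 servings and 0.4726 servings → $4.47.
eggs + canned tuna with both tight: 2.826 servings and 0.705 servings → $1.91.
Cheapest feasible corner: $1.91.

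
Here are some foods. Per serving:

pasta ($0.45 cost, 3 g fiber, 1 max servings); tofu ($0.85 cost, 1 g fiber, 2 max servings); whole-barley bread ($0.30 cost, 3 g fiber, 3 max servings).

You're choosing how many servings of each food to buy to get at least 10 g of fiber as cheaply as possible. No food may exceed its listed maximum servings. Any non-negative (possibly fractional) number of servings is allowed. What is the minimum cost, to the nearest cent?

Cost per g of fiber: whole-barley bread $0.1000, pasta $0.1500, tofu $0.8500.
Take 3 servings of whole-barley bread: +9.0 g fiber for $0.90 (total $0.90, still need 1.0 g).
Take 0.3333 servings of pasta: +1.0 g fiber for $0.15 (total $1.05, still need 0.0 g).
Greedy by cheapest-per-g is optimal for a single linear constraint, so the minimum cost is $1.05.

$1.05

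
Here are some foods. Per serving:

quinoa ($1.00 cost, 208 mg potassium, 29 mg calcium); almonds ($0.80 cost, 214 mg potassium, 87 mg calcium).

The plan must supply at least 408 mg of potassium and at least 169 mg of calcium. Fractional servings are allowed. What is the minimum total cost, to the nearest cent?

$1.55

The cheapest plan sits at a corner of the feasible region — with two constraints it uses at most two foods.
quinoa only: max(408/208, 169/29) = 5.828 servings → $5.83.
almonds only: max(408/214, 169/87) = 1.943 servings → $1.55.
quinoa + almonds with both targets exact would need a negative amount; discard.
Cheapest feasible corner: $1.55.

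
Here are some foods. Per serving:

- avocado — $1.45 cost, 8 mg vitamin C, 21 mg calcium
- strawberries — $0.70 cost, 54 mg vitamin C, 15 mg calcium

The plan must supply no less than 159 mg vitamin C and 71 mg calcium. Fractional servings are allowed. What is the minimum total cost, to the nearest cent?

Two binding constraints pin down two serving amounts, so the optimal mix uses at most two foods. The candidates are each food alone (scaled to the tighter of vitamin C/calcium) and each pair with both constraints tight.
avocado only: max(159/8, 71/21) = 19.88 servings → $28.82.
strawberries only: max(159/54, 71/15) = 4.733 servings → $3.31.
avocado + strawberries with both tight: 1.429 servings and 2.733 servings → $3.98.
The minimum over all feasible corners is $3.31.

$3.31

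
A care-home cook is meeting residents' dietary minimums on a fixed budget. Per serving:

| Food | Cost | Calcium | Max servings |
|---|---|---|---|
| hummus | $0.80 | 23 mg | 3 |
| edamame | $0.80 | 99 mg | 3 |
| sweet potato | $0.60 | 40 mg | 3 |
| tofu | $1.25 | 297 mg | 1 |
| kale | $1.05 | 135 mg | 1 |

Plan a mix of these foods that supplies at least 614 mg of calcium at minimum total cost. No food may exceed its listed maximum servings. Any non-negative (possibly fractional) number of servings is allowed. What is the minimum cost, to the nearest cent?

Cost per mg of calcium: tofu $0.0042, kale $0.0078, edamame $0.0081, sweet potato $0.0150, hummus $0.0348.
Take 1 serving of tofu: +297.0 mg calcium for $1.25 (total $1.25, still need 317.0 mg).
Take 1 serving of kale: +135.0 mg calcium for $1.05 (total $2.30, still need 182.0 mg).
Take 1.838 servings of edamame: +182.0 mg calcium for $1.47 (total $3.77, still need 0.0 mg).
Greedy by cheapest-per-mg is optimal for a single linear constraint, so the minimum cost is $3.77.

$3.77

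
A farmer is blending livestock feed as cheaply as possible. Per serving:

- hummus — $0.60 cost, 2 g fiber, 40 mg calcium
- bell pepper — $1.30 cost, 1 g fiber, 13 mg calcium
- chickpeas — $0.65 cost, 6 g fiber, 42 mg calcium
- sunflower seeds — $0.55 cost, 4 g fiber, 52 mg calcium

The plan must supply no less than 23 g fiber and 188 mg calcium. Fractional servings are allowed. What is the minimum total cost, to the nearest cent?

An LP optimum is at a vertex; with two nutrient constraints at most two foods are used. Check each candidate.
hummus only: max(23/2, 188/40) = 11.5 servings → $6.90.
bell pepper only: max(23/1, 188/13) = 23 servings → $29.90.
chickpeas only: max(23/6, 188/42) = 4.476 servings → $2.91.
sunflower seeds only: max(23/4, 188/52) = 5.75 servings → $3.16.
hummus + bell pepper: intersection lies outside the first quadrant.
hummus + chickpeas with both tight: 1.038 servings and 3.487 servings → $2.89.
hummus + sunflower seeds: intersection lies outside the first quadrant.
bell pepper + chickpeas with both tight: 4.5 servings and 3.083 servings → $7.85.
bell pepper + sunflower seeds (both tight): parallel constraints — no distinct corner.
chickpeas + sunflower seeds with both tight: 3.083 servings and 1.125 servings → $2.62.
The minimum over all feasible corners is $2.62.

$2.62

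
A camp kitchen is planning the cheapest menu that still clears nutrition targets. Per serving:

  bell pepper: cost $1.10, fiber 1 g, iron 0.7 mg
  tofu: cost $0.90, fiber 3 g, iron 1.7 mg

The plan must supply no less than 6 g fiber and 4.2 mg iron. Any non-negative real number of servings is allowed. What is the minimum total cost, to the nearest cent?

At the optimum either one food covers both requirements or two foods hit both targets exactly; no other combination can be cheaper.
bell pepper only: max(6/1, 4.2/0.7) = 6 servings → $6.60.
tofu only: max(6/3, 4.2/1.7) = 2.471 servings → $2.22.
bell pepper + tofu with both tight: 6 servings and 0 servings → $6.60.
The minimum over all feasible corners is $2.22.

$2.22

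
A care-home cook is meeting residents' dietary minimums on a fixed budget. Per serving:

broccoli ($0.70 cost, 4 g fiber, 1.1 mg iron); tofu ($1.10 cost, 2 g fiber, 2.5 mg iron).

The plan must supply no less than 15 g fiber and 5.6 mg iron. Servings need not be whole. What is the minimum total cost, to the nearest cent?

$3.19

With two linear requirements the optimum uses one or two foods; enumerate the corners.
broccoli only: max(15/4, 5.6/1.1) = 5.091 servings → $3.56.
tofu only: max(15/2, 5.6/2.5) = 7.5 servings → $8.25.
broccoli + tofu with both tight: 3.372 servings and 0.7564 servings → $3.19.
The minimum over all feasible corners is $3.19.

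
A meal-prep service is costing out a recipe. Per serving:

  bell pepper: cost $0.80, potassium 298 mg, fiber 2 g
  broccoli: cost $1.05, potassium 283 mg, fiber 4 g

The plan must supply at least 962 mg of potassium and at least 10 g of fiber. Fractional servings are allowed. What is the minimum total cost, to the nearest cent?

Compare the cost at each extreme point of the feasible region.
bell pepper only: max(962/298, 10/2) = 5 servings → $4.00.
broccoli only: max(962/283, 10/4) = 3.399 servings → $3.57.
bell pepper + broccoli with both tight: 1.626 servings and 1.687 servings → $3.07.
So the least-cost plan costs $3.07.

$3.07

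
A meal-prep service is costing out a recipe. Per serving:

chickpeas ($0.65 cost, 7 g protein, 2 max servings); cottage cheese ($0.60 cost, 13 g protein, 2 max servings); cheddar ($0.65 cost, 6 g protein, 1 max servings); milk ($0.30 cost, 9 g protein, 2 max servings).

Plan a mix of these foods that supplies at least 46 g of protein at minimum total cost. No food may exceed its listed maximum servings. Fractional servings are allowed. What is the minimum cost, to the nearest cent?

$1.99

Cost per g of protein: milk $0.0333, cottage cheese $0.0462, chickpeas $0.0929, cheddar $0.1083.
Take 2 servings of milk: +18.0 g protein for $0.60 (total $0.60, still need 28.0 g).
Take 2 servings of cottage cheese: +26.0 g protein for $1.20 (total $1.80, still need 2.0 g).
Take 0.2857 servings of chickpeas: +2.0 g protein for $0.19 (total $1.99, still need 0.0 g).
Filling from the cheapest source first is optimal under one linear minimum: $1.99.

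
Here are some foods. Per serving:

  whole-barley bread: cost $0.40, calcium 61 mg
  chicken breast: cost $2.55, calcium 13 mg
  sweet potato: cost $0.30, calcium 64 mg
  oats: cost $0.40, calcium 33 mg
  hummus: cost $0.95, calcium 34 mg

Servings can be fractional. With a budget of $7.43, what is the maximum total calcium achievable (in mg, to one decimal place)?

Calcium per dollar: sweet potato 213.3, whole-barley bread 152.5, oats 82.5, hummus 35.79, chicken breast 5.098.
With no serving limits, spend the whole cost allowance on sweet potato: $7.43 / $0.30 × 64 mg = 1585.1 mg.

1585.1 mg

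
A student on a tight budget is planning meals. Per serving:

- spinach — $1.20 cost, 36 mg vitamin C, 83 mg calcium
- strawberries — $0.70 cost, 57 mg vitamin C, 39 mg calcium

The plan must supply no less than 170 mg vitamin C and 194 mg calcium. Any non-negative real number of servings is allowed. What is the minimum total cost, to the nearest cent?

spinach only: max(170/36, 194/83) = 4.722 servings → $5.67.
strawberries only: max(170/57, 194/39) = 4.974 servings → $3.48.
spinach + strawberries with both tight: 1.331 servings and 2.142 servings → $3.10.
So the least-cost plan costs $3.10.

$3.10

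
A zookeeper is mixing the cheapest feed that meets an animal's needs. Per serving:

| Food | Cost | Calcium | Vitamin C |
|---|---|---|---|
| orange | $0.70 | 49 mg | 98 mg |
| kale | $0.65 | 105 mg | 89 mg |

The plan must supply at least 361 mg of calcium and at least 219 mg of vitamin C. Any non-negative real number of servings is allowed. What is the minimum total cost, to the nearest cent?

$2.23

A basic optimal solution has at most two foods positive. Try each food alone and each pair with both targets met exactly.
orange only: max(361/49, 219/98) = 7.367 servings → $5.16.
kale only: max(361/105, 219/89) = 3.438 servings → $2.23.
orange + kale with both targets exact would need a negative amount; discard.
The minimum over all feasible corners is $2.23.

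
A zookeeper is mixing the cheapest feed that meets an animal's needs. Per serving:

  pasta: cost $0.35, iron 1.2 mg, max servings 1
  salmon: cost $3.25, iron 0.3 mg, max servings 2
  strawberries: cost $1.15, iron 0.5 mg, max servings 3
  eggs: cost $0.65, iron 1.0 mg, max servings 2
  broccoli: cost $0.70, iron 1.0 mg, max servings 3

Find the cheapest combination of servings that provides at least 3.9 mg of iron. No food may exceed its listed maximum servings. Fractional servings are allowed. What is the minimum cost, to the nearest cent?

Cost per mg of iron: pasta $0.2917, eggs $0.6500, broccoli $0.7000, strawberries $2.3000, salmon $10.8333.
Take 1 serving of pasta: +1.2 mg iron for $0.35 (total $0.35, still need 2.7 mg).
Take 2 servings of eggs: +2.0 mg iron for $1.30 (total $1.65, still need 0.7 mg).
Take 0.7 servings of broccoli: +0.7 mg iron for $0.49 (total $2.14, still need 0.0 mg).
Filling from the cheapest source first is optimal under one linear minimum: $2.14.

$2.14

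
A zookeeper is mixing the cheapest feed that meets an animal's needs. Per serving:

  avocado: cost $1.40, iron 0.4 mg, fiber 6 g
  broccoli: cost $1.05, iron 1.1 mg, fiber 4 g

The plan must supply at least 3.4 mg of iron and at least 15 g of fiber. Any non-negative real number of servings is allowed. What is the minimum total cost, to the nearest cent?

$3.84

Minimising a linear cost over {iron ≥ 3.4, fiber ≥ 15, servings ≥ 0} — the optimum is at a vertex, using one or two foods.
avocado only: max(3.4/0.4, 15/6) = 8.5 servings → $11.90.
broccoli only: max(3.4/1.1, 15/4) = 3.75 servings → $3.94.
avocado + broccoli with both tight: 0.58 servings and 2.88 servings → $3.84.
Cheapest feasible corner: $3.84.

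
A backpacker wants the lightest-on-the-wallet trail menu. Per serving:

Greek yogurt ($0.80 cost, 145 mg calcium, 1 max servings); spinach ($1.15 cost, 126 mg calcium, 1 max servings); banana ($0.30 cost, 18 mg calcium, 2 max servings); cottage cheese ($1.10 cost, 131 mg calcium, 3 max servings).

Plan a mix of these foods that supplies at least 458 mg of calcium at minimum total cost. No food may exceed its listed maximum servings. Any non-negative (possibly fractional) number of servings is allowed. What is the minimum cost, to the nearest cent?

Cost per mg of calcium: Greek yogurt $0.0055, cottage cheese $0.0084, spinach $0.0091, banana $0.0167.
Take 1 serving of Greek yogurt: +145.0 mg calcium for $0.80 (total $0.80, still need 313.0 mg).
Take 2.389 servings of cottage cheese: +313.0 mg calcium for $2.63 (total $3.43, still need 0.0 mg).
Filling from the cheapest source first is optimal under one linear minimum: $3.43.

$3.43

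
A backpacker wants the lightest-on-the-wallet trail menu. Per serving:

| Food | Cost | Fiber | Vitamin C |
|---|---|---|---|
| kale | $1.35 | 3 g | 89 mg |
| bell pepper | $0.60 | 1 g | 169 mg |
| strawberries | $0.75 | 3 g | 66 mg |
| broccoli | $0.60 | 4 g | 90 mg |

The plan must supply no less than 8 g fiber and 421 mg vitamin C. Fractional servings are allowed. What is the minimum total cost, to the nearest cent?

Compare the cost at each extreme point of the feasible region.
kale only: max(8/3, 421/89) = 4.73 servings → $6.39.
bell pepper only: max(8/1, 421/169) = 8 servings → $4.80.
strawberries only: max(8/3, 421/66) = 6.379 servings → $4.78.
broccoli only: max(8/4, 421/90) = 4.678 servings → $2.81.
kale + bell pepper with both tight: 2.227 servings and 1.318 servings → $3.80.
kale + strawberries: the both-tight solution has a negative serving — not a feasible corner.
kale + broccoli: intersection lies outside the first quadrant.
bell pepper + strawberries with both tight: 1.667 servings and 2.111 servings → $2.58.
bell pepper + broccoli with both tight: 1.645 servings and 1.589 servings → $1.94.
strawberries + broccoli: intersection lies outside the first quadrant.
The minimum over all feasible corners is $1.94.

$1.94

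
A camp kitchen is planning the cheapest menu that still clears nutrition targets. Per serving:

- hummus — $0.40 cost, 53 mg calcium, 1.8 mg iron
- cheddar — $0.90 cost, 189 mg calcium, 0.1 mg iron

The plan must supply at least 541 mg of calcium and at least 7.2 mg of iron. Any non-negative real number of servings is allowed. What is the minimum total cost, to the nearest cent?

$3.15

This is a tiny linear program; its minimum lies at a vertex of the feasible set. List the vertices and price them.
hummus only: max(541/53, 7.2/1.8) = 10.21 servings → $4.08.
cheddar only: max(541/189, 7.2/0.1) = 72 servings → $64.80.
hummus + cheddar with both tight: 3.902 servings and 1.768 servings → $3.15.
Cheapest feasible corner: $3.15.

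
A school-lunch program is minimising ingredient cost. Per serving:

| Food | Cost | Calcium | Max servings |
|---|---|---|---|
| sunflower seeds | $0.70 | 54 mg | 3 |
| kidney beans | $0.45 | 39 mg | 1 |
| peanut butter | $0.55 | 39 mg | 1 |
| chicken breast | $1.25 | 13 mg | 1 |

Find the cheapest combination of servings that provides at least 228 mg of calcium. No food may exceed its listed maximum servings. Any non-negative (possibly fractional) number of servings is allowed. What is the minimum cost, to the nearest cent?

Cost per mg of calcium: kidney beans $0.0115, sunflower seeds $0.0130, peanut butter $0.0141, chicken breast $0.0962.
Take 1 serving of kidney beans: +39.0 mg calcium for $0.45 (total $0.45, still need 189.0 mg).
Take 3 servings of sunflower seeds: +162.0 mg calcium for $2.10 (total $2.55, still need 27.0 mg).
Take 0.6923 servings of peanut butter: +27.0 mg calcium for $0.38 (total $2.93, still need 0.0 mg).
Filling from the cheapest source first is optimal under one linear minimum: $2.93.

$2.93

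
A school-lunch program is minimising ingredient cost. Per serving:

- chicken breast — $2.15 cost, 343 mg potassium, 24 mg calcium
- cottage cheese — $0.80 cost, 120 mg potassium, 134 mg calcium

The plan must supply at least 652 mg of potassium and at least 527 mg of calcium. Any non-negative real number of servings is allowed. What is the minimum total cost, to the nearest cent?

Two binding constraints pin down two serving amounts, so the optimal mix uses at most two foods. The candidates are each food alone (scaled to the tighter of potassium/calcium) and each pair with both constraints tight.
chicken breast only: max(652/343, 527/24) = 21.96 servings → $47.21.
cottage cheese only: max(652/120, 527/134) = 5.433 servings → $4.35.
chicken breast + cottage cheese with both tight: 0.56 servings and 3.833 servings → $4.27.
Cheapest feasible corner: $4.27.

$4.27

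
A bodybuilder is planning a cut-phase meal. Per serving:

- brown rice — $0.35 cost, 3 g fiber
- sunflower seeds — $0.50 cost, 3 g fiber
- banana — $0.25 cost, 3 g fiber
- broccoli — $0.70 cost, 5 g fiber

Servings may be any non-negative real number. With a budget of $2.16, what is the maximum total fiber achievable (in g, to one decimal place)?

Fiber per dollar: banana 12, brown rice 8.571, broccoli 7.143, sunflower seeds 6.
With no serving limits, spend the whole cost allowance on banana: $2.16 / $0.25 × 3 g = 25.9 g.

25.9 g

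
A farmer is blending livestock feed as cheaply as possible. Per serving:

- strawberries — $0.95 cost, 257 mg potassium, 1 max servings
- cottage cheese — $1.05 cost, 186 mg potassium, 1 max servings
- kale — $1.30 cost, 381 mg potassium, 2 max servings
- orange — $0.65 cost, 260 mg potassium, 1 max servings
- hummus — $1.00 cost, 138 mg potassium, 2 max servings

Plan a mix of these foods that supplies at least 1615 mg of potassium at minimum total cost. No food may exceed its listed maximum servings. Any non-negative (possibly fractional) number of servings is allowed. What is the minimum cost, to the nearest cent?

$6.34

Cost per mg of potassium: orange $0.0025, kale $0.0034, strawberries $0.0037, cottage cheese $0.0056, hummus $0.0072.
Take 1 serving of orange: +260.0 mg potassium for $0.65 (total $0.65, still need 1355.0 mg).
Take 2 servings of kale: +762.0 mg potassium for $2.60 (total $3.25, still need 593.0 mg).
Take 1 serving of strawberries: +257.0 mg potassium for $0.95 (total $4.20, still need 336.0 mg).
Take 1 serving of cottage cheese: +186.0 mg potassium for $1.05 (total $5.25, still need 150.0 mg).
Take 1.087 servings of hummus: +150.0 mg potassium for $1.09 (total $6.34, still need 0.0 mg).
Filling from the cheapest source first is optimal under one linear minimum: $6.34.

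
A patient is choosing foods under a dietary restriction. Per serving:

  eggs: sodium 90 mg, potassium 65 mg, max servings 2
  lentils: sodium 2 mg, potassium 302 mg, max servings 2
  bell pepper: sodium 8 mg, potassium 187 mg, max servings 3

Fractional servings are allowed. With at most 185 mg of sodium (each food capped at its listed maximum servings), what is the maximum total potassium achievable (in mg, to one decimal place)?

Potassium per mg sodium: lentils 151, bell pepper 23.38, eggs 0.7222.
Take 2 servings of lentils: uses 4 mg sodium, +604.0 mg potassium (running total 604.0 mg).
Take 3 servings of bell pepper: uses 24 mg sodium, +561.0 mg potassium (running total 1165.0 mg).
Take 1.744 servings of eggs: uses 157 mg sodium, +113.4 mg potassium (running total 1278.4 mg).
Greedy by best ratio exhausts the sodium allowance optimally: 1278.4 mg.

1278.4 mg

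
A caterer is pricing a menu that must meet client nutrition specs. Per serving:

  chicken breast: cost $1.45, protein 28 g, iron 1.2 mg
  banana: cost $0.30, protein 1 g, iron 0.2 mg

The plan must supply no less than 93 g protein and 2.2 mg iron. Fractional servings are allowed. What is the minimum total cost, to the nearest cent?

An LP optimum is at a vertex; with two nutrient constraints at most two foods are used. Check each candidate.
chicken breast only: max(93/28, 2.2/1.2) = 3.321 servings → $4.82.
banana only: max(93/1, 2.2/0.2) = 93 servings → $27.90.
chicken breast + banana: intersection lies outside the first quadrant.
Cheapest feasible corner: $4.82.

$4.82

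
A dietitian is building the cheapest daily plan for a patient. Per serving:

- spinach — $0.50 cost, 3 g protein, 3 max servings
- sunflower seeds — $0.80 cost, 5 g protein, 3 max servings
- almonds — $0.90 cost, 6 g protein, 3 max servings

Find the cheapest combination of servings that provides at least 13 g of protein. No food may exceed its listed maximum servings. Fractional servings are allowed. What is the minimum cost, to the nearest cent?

Cost per g of protein: almonds $0.1500, sunflower seeds $0.1600, spinach $0.1667.
Take 2.167 servings of almonds: +13.0 g protein for $1.95 (total $1.95, still need 0.0 g).
Filling from the cheapest source first is optimal under one linear minimum: $1.95.

$1.95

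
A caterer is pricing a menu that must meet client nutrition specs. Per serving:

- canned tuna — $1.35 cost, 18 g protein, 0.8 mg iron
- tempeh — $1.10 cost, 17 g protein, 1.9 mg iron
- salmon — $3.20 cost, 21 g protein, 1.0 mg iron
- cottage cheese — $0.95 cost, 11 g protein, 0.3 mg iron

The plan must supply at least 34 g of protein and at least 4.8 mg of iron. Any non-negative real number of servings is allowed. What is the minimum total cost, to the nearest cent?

$2.78

With two linear requirements the optimum uses one or two foods; enumerate the corners.
canned tuna only: max(34/18, 4.8/0.8) = 6 servings → $8.10.
tempeh only: max(34/17, 4.8/1.9) = 2.526 servings → $2.78.
salmon only: max(34/21, 4.8/1.0) = 4.8 servings → $15.36.
cottage cheese only: max(34/11, 4.8/0.3) = 16 servings → $15.20.
canned tuna + tempeh with both targets exact would need a negative amount; discard.
canned tuna + salmon: intersection lies outside the first quadrant.
canned tuna + cottage cheese: intersection lies outside the first quadrant.
tempeh + salmon with both targets exact would need a negative amount; discard.
tempeh + cottage cheese: the both-tight solution has a negative serving — not a feasible corner.
salmon + cottage cheese: the both-tight solution has a negative serving — not a feasible corner.
Cheapest feasible corner: $2.78.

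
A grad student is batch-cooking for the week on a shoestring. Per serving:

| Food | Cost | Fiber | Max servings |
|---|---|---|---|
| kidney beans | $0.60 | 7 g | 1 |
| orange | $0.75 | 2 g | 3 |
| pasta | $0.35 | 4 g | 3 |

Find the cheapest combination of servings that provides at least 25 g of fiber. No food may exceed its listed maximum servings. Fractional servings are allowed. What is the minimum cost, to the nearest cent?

$3.90

Cost per g of fiber: kidney beans $0.0857, pasta $0.0875, orange $0.3750.
Take 1 serving of kidney beans: +7.0 g fiber for $0.60 (total $0.60, still need 18.0 g).
Take 3 servings of pasta: +12.0 g fiber for $1.05 (total $1.65, still need 6.0 g).
Take 3 servings of orange: +6.0 g fiber for $2.25 (total $3.90, still need 0.0 g).
Greedy by cheapest-per-g is optimal for a single linear constraint, so the minimum cost is $3.90.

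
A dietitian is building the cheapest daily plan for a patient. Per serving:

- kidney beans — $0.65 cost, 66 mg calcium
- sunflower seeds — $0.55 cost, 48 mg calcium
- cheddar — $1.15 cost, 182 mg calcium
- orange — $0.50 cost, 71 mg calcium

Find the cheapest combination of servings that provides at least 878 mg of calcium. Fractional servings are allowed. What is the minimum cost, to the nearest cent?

Cost per mg of calcium: cheddar $0.0063, orange $0.0070, kidney beans $0.0098, sunflower seeds $0.0115.
With no serving limits, use only cheddar: 878 mg / 182 mg = 4.824 servings × $1.15 = $5.55.

$5.55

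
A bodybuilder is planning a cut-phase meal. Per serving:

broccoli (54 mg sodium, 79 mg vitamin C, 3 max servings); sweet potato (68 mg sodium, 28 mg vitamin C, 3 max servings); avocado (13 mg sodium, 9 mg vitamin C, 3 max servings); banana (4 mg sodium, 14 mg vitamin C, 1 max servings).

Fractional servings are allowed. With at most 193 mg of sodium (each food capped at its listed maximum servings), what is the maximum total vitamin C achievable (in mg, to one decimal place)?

Vitamin C per mg sodium: banana 3.5, broccoli 1.463, avocado 0.6923, sweet potato 0.4118.
Take 1 serving of banana: uses 4 mg sodium, +14.0 mg vitamin C (running total 14.0 mg).
Take 3 servings of broccoli: uses 162 mg sodium, +237.0 mg vitamin C (running total 251.0 mg).
Take 2.077 servings of avocado: uses 27 mg sodium, +18.7 mg vitamin C (running total 269.7 mg).
Greedy by best ratio exhausts the sodium allowance optimally: 269.7 mg.

269.7 mg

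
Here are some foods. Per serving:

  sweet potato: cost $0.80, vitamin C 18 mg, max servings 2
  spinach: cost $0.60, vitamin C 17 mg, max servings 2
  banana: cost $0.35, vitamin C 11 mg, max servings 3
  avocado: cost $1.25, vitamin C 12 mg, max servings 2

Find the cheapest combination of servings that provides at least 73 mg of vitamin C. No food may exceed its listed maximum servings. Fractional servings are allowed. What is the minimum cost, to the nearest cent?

$2.52

Cost per mg of vitamin C: banana $0.0318, spinach $0.0353, sweet potato $0.0444, avocado $0.1042.
Take 3 servings of banana: +33.0 mg vitamin C for $1.05 (total $1.05, still need 40.0 mg).
Take 2 servings of spinach: +34.0 mg vitamin C for $1.20 (total $2.25, still need 6.0 mg).
Take 0.3333 servings of sweet potato: +6.0 mg vitamin C for $0.27 (total $2.52, still need 0.0 mg).
Filling from the cheapest source first is optimal under one linear minimum: $2.52.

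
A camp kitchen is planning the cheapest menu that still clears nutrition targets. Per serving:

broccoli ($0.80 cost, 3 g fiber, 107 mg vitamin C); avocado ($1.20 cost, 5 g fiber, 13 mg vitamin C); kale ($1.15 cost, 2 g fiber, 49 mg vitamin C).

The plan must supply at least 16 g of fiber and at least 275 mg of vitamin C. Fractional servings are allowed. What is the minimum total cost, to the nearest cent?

$4.03

At the optimum either one food covers both requirements or two foods hit both targets exactly; no other combination can be cheaper.
broccoli only: max(16/3, 275/107) = 5.333 servings → $4.27.
avocado only: max(16/5, 275/13) = 21.15 servings → $25.38.
kale only: max(16/2, 275/49) = 8 servings → $9.20.
broccoli + avocado with both tight: 2.353 servings and 1.788 servings → $4.03.
broccoli + kale: the both-tight solution has a negative serving — not a feasible corner.
avocado + kale with both tight: 1.068 servings and 5.329 servings → $7.41.
Cheapest feasible corner: $4.03.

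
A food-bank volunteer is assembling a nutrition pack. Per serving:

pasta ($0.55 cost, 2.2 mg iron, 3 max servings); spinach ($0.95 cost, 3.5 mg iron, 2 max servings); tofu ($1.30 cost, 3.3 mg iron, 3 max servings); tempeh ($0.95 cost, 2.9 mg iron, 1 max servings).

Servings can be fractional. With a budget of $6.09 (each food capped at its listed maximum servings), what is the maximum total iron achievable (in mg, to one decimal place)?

Iron per dollar: pasta 4, spinach 3.684, tempeh 3.053, tofu 2.538.
Take 3 servings of pasta: spends $1.65, +6.6 mg iron (running total 6.6 mg).
Take 2 servings of spinach: spends $1.90, +7.0 mg iron (running total 13.6 mg).
Take 1 serving of tempeh: spends $0.95, +2.9 mg iron (running total 16.5 mg).
Take 1.223 servings of tofu: spends $1.59, +4.0 mg iron (running total 20.5 mg).
Filling greedily by iron-per-dollar is optimal for one linear limit, giving 20.5 mg.

20.5 mg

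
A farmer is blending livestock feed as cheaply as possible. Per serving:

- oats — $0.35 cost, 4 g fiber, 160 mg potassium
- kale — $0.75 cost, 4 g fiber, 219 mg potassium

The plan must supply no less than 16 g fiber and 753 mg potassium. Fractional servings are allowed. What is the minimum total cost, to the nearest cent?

$1.65

Minimising a linear cost over {fiber ≥ 16, potassium ≥ 753, servings ≥ 0} — the optimum is at a vertex, using one or two foods.
oats only: max(16/4, 753/160) = 4.706 servings → $1.65.
kale only: max(16/4, 753/219) = 4 servings → $3.00.
oats + kale with both tight: 2.085 servings and 1.915 servings → $2.17.
Cheapest feasible corner: $1.65.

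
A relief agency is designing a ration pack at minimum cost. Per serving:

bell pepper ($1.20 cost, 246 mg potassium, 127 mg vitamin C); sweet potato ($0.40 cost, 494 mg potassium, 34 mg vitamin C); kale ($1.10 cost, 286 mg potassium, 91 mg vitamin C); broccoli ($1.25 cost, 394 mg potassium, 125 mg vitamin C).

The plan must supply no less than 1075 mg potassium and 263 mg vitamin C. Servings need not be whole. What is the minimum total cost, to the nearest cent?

$2.59

Two binding constraints pin down two serving amounts, so the optimal mix uses at most two foods. The candidates are each food alone (scaled to the tighter of potassium/vitamin C) and each pair with both constraints tight.
bell pepper only: max(1075/246, 263/127) = 4.37 servings → $5.24.
sweet potato only: max(1075/494, 263/34) = 7.735 servings → $3.09.
kale only: max(1075/286, 263/91) = 3.759 servings → $4.13.
broccoli only: max(1075/394, 263/125) = 2.728 servings → $3.41.
bell pepper + sweet potato with both tight: 1.717 servings and 1.321 servings → $2.59.
bell pepper + kale: the both-tight solution has a negative serving — not a feasible corner.
bell pepper + broccoli: intersection lies outside the first quadrant.
sweet potato + kale with both tight: 0.6417 servings and 2.65 servings → $3.17.
sweet potato + broccoli with both tight: 0.636 servings and 1.931 servings → $2.67.
kale + broccoli with both targets exact would need a negative amount; discard.
So the least-cost plan costs $2.59.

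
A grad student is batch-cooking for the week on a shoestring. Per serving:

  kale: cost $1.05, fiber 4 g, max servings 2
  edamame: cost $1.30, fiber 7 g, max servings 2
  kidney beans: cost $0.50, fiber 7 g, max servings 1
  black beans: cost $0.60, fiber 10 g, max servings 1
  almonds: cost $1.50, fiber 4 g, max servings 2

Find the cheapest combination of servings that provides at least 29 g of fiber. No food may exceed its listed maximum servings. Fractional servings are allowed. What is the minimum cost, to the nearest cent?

$3.33

Cost per g of fiber: black beans $0.0600, kidney beans $0.0714, edamame $0.1857, kale $0.2625, almonds $0.3750.
Take 1 serving of black beans: +10.0 g fiber for $0.60 (total $0.60, still need 19.0 g).
Take 1 serving of kidney beans: +7.0 g fiber for $0.50 (total $1.10, still need 12.0 g).
Take 1.714 servings of edamame: +12.0 g fiber for $2.23 (total $3.33, still need 0.0 g).
Greedy by cheapest-per-g is optimal for a single linear constraint, so the minimum cost is $3.33.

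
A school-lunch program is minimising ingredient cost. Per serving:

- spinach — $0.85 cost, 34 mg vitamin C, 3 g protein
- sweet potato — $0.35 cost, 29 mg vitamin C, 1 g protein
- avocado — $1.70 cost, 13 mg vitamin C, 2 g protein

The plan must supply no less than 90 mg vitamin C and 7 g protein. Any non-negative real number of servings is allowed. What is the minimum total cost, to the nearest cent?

A basic optimal solution has at most two foods positive. Try each food alone and each pair with both targets met exactly.
spinach only: max(90/34, 7/3) = 2.647 servings → $2.25.
sweet potato only: max(90/29, 7/1) = 7 servings → $2.45.
avocado only: max(90/13, 7/2) = 6.923 servings → $11.77.
spinach + sweet potato with both tight: 2.132 servings and 0.6038 servings → $2.02.
spinach + avocado: the both-tight solution has a negative serving — not a feasible corner.
sweet potato + avocado with both tight: 1.978 servings and 2.511 servings → $4.96.
The minimum over all feasible corners is $2.02.

$2.02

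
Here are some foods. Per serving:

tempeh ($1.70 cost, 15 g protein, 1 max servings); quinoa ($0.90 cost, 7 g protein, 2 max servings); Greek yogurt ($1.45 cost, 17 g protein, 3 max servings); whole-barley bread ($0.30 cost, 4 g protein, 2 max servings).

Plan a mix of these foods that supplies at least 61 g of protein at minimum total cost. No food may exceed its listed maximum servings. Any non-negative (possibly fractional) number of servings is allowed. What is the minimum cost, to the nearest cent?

Cost per g of protein: whole-barley bread $0.0750, Greek yogurt $0.0853, tempeh $0.1133, quinoa $0.1286.
Take 2 servings of whole-barley bread: +8.0 g protein for $0.60 (total $0.60, still need 53.0 g).
Take 3 servings of Greek yogurt: +51.0 g protein for $4.35 (total $4.95, still need 2.0 g).
Take 0.1333 servings of tempeh: +2.0 g protein for $0.23 (total $5.18, still need 0.0 g).
Greedy by cheapest-per-g is optimal for a single linear constraint, so the minimum cost is $5.18.

$5.18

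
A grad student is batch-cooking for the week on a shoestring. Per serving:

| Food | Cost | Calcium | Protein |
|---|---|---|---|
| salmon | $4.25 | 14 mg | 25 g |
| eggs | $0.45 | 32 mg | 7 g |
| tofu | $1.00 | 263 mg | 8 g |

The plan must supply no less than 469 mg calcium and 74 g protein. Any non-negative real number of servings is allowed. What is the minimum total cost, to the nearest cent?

With two linear requirements the optimum uses one or two foods; enumerate the corners.
salmon only: max(469/14, 74/25) = 33.5 servings → $142.38.
eggs only: max(469/32, 74/7) = 14.66 servings → $6.60.
tofu only: max(469/263, 74/8) = 9.25 servings → $9.25.
salmon + eggs with both targets exact would need a negative amount; discard.
salmon + tofu with both tight: 2.431 servings and 1.654 servings → $11.98.
eggs + tofu with both tight: 9.912 servings and 0.5773 servings → $5.04.
Cheapest feasible corner: $5.04.

$5.04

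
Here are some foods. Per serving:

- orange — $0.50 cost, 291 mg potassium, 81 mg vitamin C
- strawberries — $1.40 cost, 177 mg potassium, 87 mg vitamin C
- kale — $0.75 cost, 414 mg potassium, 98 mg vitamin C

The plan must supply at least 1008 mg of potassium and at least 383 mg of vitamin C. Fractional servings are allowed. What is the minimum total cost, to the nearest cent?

orange only: max(1008/291, 383/81) = 4.728 servings → $2.36.
strawberries only: max(1008/177, 383/87) = 5.695 servings → $7.97.
kale only: max(1008/414, 383/98) = 3.908 servings → $2.93.
orange + strawberries with both tight: 1.813 servings and 2.714 servings → $4.71.
orange + kale with both targets exact would need a negative amount; discard.
strawberries + kale with both tight: 3.201 servings and 1.066 servings → $5.28.
The minimum over all feasible corners is $2.36.

$2.36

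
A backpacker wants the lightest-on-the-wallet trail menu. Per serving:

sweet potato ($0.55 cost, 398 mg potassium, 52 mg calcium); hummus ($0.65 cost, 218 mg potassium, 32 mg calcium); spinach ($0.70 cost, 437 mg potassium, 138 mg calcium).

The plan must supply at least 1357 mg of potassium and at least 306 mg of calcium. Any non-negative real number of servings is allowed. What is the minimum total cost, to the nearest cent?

$2.03

sweet potato only: max(1357/398, 306/52) = 5.885 servings → $3.24.
hummus only: max(1357/218, 306/32) = 9.562 servings → $6.22.
spinach only: max(1357/437, 306/138) = 3.105 servings → $2.17.
sweet potato + hummus with both targets exact would need a negative amount; discard.
sweet potato + spinach with both tight: 1.663 servings and 1.591 servings → $2.03.
hummus + spinach with both tight: 3.326 servings and 1.446 servings → $3.17.
The minimum over all feasible corners is $2.03.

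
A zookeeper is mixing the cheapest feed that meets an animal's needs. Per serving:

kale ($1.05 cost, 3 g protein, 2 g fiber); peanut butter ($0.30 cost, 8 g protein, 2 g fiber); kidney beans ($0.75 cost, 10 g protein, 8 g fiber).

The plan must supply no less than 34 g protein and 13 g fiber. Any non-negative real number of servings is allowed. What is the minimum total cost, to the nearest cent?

$1.58

An LP optimum is at a vertex; with two nutrient constraints at most two foods are used. Check each candidate.
kale only: max(34/3, 13/2) = 11.33 servings → $11.90.
peanut butter only: max(34/8, 13/2) = 6.5 servings → $1.95.
kidney beans only: max(34/10, 13/8) = 3.4 servings → $2.55.
kale + peanut butter with both tight: 3.6 servings and 2.9 servings → $4.65.
kale + kidney beans: the both-tight solution has a negative serving — not a feasible corner.
peanut butter + kidney beans with both tight: 3.227 servings and 0.8182 servings → $1.58.
So the least-cost plan costs $1.58.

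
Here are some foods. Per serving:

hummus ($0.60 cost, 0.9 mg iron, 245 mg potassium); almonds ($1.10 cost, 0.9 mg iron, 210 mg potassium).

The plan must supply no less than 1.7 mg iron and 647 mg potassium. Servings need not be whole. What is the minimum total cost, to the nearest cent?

$1.58

Compare the cost at each extreme point of the feasible region.
hummus only: max(1.7/0.9, 647/245) = 2.641 servings → $1.58.
almonds only: max(1.7/0.9, 647/210) = 3.081 servings → $3.39.
hummus + almonds with both targets exact would need a negative amount; discard.
The minimum over all feasible corners is $1.58.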